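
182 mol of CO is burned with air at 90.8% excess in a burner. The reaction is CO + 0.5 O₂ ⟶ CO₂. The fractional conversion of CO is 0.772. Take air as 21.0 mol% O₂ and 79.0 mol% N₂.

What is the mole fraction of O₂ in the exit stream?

Stoichiometric O₂ = 0.5 × 182 = 91 mol; O₂ fed = 91 × 1.908 = 173.6 mol.
N₂ fed = 173.6 × 79/21 = 653.2 mol.
Fuel reacted = 0.772 × 182 → ξ = 140.5 mol.
Outlet (n = n₀ + ν ξ):
  CO: 182 − 1(140.5) = 41.5
  O₂: 173.6 − 0.5(140.5) = 103.4
  N₂: 653.2 (inert)
  CO₂: 0 + 1(140.5) = 140.5
Total out = 938.5 mol; y_O₂ = 103.4 / 938.5 = 0.1101.

0.11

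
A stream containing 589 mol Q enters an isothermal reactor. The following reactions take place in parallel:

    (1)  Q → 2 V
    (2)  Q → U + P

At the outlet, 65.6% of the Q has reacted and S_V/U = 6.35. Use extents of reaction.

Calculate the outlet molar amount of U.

92.5 mol

Conversion of Q: Q consumed = 0.656 × 589 = 386.4 mol = 1ξ₁ + 1ξ₂.
Selectivity: 2ξ₁ / (1ξ₂) = 6.35 → ξ₁ = 3.175 ξ₂.
Substitute: (1·3.175 + 1) ξ₂ = 386.4 → ξ₂ = 92.55 mol, ξ₁ = 293.8 mol.
Outlet amounts (n = n₀ + Σ ν·ξ):
  Q: 589 − 1(293.8) − 1(92.55) = 202.6
  V: 0 + 2(293.8) = 587.7
  U: 0 + 1(92.55) = 92.55
  P: 0 + 1(92.55) = 92.55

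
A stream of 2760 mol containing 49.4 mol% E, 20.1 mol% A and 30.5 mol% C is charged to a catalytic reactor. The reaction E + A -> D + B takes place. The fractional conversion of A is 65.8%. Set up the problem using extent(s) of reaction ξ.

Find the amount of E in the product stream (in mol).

A reacted = 0.658 × 554.8 = 365 mol; ν_A = −1, so ξ = 365/1 = 365 mol.
Outlet amounts (n = n₀ + ν ξ):
  E: 1363 − 1(365) = 998.4
  A: 554.8 − 1(365) = 189.7
  D: 0 + 1(365) = 365
  B: 0 + 1(365) = 365
  C: 841.8 (inert)

998 mol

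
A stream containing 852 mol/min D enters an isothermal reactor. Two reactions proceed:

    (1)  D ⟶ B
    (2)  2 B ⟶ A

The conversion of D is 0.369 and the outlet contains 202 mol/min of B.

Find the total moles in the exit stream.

796 mol/min

Conversion of D: D consumed = 1ξ₁ = 0.369 × 852 → ξ₁ = 314.4 mol/min.
B balance: n_B = 0 + 1ξ₁ − 2ξ₂ = 202 → ξ₂ = (1·314.4 − 202)/2 = 56.19 mol/min.
Outlet amounts (n = n₀ + Σ ν·ξ):
  D: 852 − 1(314.4) = 537.6
  B: 0 + 1(314.4) − 2(56.19) = 202
  A: 0 + 1(56.19) = 56.19
Total out = 537.6 + 202 + 56.19 = 795.8 mol/min.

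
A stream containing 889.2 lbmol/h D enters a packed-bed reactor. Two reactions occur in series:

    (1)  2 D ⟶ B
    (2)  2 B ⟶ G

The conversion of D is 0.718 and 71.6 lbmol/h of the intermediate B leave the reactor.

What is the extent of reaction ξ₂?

ξ₂ = 124 lbmol/h

Conversion of D: D consumed = 2ξ₁ = 0.718 × 889.2 → ξ₁ = 319.2 lbmol/h.
B balance: n_B = 0 + 1ξ₁ − 2ξ₂ = 71.6 → ξ₂ = (1·319.2 − 71.6)/2 = 123.8 lbmol/h.
Outlet amounts (n = n₀ + Σ ν·ξ):
  D: 889.2 − 2(319.2) = 250.8
  B: 0 + 1(319.2) − 2(123.8) = 71.6
  G: 0 + 1(123.8) = 123.8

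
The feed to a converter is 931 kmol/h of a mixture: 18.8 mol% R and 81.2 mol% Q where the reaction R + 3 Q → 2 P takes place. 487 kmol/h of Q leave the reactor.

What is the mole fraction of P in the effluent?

0.239

For Q: n = n₀ − 3ξ → 487 = 756 − 3ξ, giving ξ = 89.66 kmol/h.
Outlet amounts (n = n₀ + ν ξ):
  R: 175 − 1(89.66) = 85.37
  Q: 756 − 3(89.66) = 487
  P: 0 + 2(89.66) = 179.3
Total out = 751.7 kmol/h; y_P = 179.3 / 751.7 = 0.2386.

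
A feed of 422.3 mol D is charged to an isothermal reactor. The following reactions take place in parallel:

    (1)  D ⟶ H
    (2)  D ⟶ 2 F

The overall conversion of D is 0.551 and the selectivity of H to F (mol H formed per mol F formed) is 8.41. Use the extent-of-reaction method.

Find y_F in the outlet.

Conversion of D: D consumed = 0.551 × 422.3 = 232.7 mol = 1ξ₁ + 1ξ₂.
Selectivity: 1ξ₁ / (2ξ₂) = 8.41 → ξ₁ = 16.82 ξ₂.
Substitute: (1·16.82 + 1) ξ₂ = 232.7 → ξ₂ = 13.06 mol, ξ₁ = 219.6 mol.
Outlet amounts (n = n₀ + Σ ν·ξ):
  D: 422.3 − 1(219.6) − 1(13.06) = 189.6
  H: 0 + 1(219.6) = 219.6
  F: 0 + 2(13.06) = 26.12
Total out = 435.4 mol; y_F = 26.12 / 435.4 = 0.05999.

0.06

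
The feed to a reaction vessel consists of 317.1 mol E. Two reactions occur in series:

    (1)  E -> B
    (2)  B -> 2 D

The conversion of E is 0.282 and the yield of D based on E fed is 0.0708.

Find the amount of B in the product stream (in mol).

78.2 mol

Conversion of E: E consumed = 1ξ₁ = 0.282 × 317.1 → ξ₁ = 89.42 mol.
Yield of D: 2ξ₂ / 317.1 = 0.0708 → ξ₂ = 11.23 mol.
Outlet amounts (n = n₀ + Σ ν·ξ):
  E: 317.1 − 1(89.42) = 227.7
  B: 0 + 1(89.42) − 1(11.23) = 78.2
  D: 0 + 2(11.23) = 22.45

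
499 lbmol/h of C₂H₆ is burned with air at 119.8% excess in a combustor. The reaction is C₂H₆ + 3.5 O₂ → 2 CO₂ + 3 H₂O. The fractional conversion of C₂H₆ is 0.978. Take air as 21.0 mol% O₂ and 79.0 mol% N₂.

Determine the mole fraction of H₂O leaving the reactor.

0.077

Stoichiometric O₂ = 3.5 × 499 = 1746 lbmol/h; O₂ fed = 1746 × 2.198 = 3839 lbmol/h.
N₂ fed = 3839 × 79/21 = 14440 lbmol/h.
Fuel reacted = 0.978 × 499 → ξ = 488 lbmol/h.
Outlet (n = n₀ + ν ξ):
  C₂H₆: 499 − 1(488) = 10.98
  O₂: 3839 − 3.5(488) = 2131
  N₂: 14440 (inert)
  CO₂: 0 + 2(488) = 976
  H₂O: 0 + 3(488) = 1464
Total out = 19020 lbmol/h; y_H₂O = 1464 / 19020 = 0.07696.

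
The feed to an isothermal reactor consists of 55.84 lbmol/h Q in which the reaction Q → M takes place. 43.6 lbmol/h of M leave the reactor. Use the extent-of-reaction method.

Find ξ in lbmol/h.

For M: n = n₀ + 1ξ → 43.6 = 0 + 1ξ, giving ξ = 43.6 lbmol/h.
Outlet amounts (n = n₀ + ν ξ):
  Q: 55.84 − 1(43.6) = 12.24
  M: 0 + 1(43.6) = 43.6

ξ = 43.6 lbmol/h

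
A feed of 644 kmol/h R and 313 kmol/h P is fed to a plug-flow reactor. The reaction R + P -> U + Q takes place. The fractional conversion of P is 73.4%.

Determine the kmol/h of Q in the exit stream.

P reacted = 0.734 × 313 = 229.7 kmol/h; ν_P = −1, so ξ = 229.7/1 = 229.7 kmol/h.
Outlet amounts (n = n₀ + ν ξ):
  R: 644 − 1(229.7) = 414.3
  P: 313 − 1(229.7) = 83.26
  U: 0 + 1(229.7) = 229.7
  Q: 0 + 1(229.7) = 229.7

230 kmol/h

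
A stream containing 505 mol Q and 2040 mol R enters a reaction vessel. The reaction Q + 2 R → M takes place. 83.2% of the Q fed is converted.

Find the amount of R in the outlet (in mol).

Q reacted = 0.832 × 505 = 420.2 mol; ν_Q = −1, so ξ = 420.2/1 = 420.2 mol.
Outlet amounts (n = n₀ + ν ξ):
  Q: 505 − 1(420.2) = 84.84
  R: 2040 − 2(420.2) = 1200
  M: 0 + 1(420.2) = 420.2

1200 mol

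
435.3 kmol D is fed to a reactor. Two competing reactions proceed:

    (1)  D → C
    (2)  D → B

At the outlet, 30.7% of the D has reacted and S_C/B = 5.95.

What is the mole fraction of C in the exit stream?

0.263

Conversion of D: D consumed = 0.307 × 435.3 = 133.6 kmol = 1ξ₁ + 1ξ₂.
Selectivity: 1ξ₁ / (1ξ₂) = 5.95 → ξ₁ = 5.95 ξ₂.
Substitute: (1·5.95 + 1) ξ₂ = 133.6 → ξ₂ = 19.23 kmol, ξ₁ = 114.4 kmol.
Outlet amounts (n = n₀ + Σ ν·ξ):
  D: 435.3 − 1(114.4) − 1(19.23) = 301.7
  C: 0 + 1(114.4) = 114.4
  B: 0 + 1(19.23) = 19.23
Total out = 435.3 kmol; y_C = 114.4 / 435.3 = 0.2628.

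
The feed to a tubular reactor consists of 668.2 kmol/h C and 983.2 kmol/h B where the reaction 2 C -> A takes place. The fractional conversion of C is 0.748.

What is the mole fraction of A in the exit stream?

0.178

C reacted = 0.748 × 668.2 = 499.8 kmol/h; ν_C = −2, so ξ = 499.8/2 = 249.9 kmol/h.
Outlet amounts (n = n₀ + ν ξ):
  C: 668.2 − 2(249.9) = 168.4
  A: 0 + 1(249.9) = 249.9
  B: 983.2 (inert)
Total out = 1401 kmol/h; y_A = 249.9 / 1401 = 0.1783.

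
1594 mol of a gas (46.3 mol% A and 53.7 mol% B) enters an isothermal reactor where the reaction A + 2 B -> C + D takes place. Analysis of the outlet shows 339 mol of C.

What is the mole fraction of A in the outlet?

For C: n = n₀ + 1ξ → 339 = 0 + 1ξ, giving ξ = 339 mol.
Outlet amounts (n = n₀ + ν ξ):
  A: 738 − 1(339) = 399
  B: 856 − 2(339) = 178
  C: 0 + 1(339) = 339
  D: 0 + 1(339) = 339
Total out = 1255 mol; y_A = 399 / 1255 = 0.3179.

0.318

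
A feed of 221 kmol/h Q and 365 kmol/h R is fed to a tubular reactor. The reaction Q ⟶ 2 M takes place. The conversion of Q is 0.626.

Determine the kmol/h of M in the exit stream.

277 kmol/h

Q reacted = 0.626 × 221 = 138.3 kmol/h; ν_Q = −1, so ξ = 138.3/1 = 138.3 kmol/h.
Outlet amounts (n = n₀ + ν ξ):
  Q: 221 − 1(138.3) = 82.65
  M: 0 + 2(138.3) = 276.7
  R: 365 (inert)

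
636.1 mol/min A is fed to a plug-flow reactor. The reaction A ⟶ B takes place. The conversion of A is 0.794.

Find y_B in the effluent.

A reacted = 0.794 × 636.1 = 505.1 mol/min; ν_A = −1, so ξ = 505.1/1 = 505.1 mol/min.
Outlet amounts (n = n₀ + ν ξ):
  A: 636.1 − 1(505.1) = 131
  B: 0 + 1(505.1) = 505.1
Total out = 636.1 mol/min; y_B = 505.1 / 636.1 = 0.794.

0.794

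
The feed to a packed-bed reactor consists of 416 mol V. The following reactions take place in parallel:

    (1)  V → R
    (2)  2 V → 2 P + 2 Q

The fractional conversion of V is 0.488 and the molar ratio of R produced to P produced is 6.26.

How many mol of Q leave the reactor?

28 mol

Conversion of V: V consumed = 0.488 × 416 = 203 mol = 1ξ₁ + 2ξ₂.
Selectivity: 1ξ₁ / (2ξ₂) = 6.26 → ξ₁ = 12.52 ξ₂.
Substitute: (1·12.52 + 2) ξ₂ = 203 → ξ₂ = 13.98 mol, ξ₁ = 175 mol.
Outlet amounts (n = n₀ + Σ ν·ξ):
  V: 416 − 1(175) − 2(13.98) = 213
  R: 0 + 1(175) = 175
  P: 0 + 2(13.98) = 27.96
  Q: 0 + 2(13.98) = 27.96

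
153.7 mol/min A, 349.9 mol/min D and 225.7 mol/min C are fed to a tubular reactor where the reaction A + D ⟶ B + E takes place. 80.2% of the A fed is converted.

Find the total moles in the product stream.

729 mol/min

A reacted = 0.802 × 153.7 = 123.3 mol/min; ν_A = −1, so ξ = 123.3/1 = 123.3 mol/min.
Outlet amounts (n = n₀ + ν ξ):
  A: 153.7 − 1(123.3) = 30.43
  D: 349.9 − 1(123.3) = 226.6
  B: 0 + 1(123.3) = 123.3
  E: 0 + 1(123.3) = 123.3
  C: 225.7 (inert)
Total out = 30.43 + 226.6 + 123.3 + 123.3 + 225.7 = 729.3 mol/min.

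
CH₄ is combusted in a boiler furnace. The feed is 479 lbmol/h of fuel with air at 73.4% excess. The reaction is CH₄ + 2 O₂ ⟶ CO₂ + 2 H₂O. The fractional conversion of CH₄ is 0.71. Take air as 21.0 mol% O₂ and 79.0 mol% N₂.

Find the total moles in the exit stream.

8390 lbmol/h

Stoichiometric O₂ = 2 × 479 = 958 lbmol/h; O₂ fed = 958 × 1.734 = 1661 lbmol/h.
N₂ fed = 1661 × 79/21 = 6249 lbmol/h.
Fuel reacted = 0.71 × 479 → ξ = 340.1 lbmol/h.
Outlet (n = n₀ + ν ξ):
  CH₄: 479 − 1(340.1) = 138.9
  O₂: 1661 − 2(340.1) = 981
  N₂: 6249 (inert)
  CO₂: 0 + 1(340.1) = 340.1
  H₂O: 0 + 2(340.1) = 680.2
Total out = 138.9 + 981 + 6249 + 340.1 + 680.2 = 8389 lbmol/h.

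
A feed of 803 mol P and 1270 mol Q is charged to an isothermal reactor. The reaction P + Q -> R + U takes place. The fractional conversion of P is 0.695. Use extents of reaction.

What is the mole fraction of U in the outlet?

P reacted = 0.695 × 803 = 558.1 mol; ν_P = −1, so ξ = 558.1/1 = 558.1 mol.
Outlet amounts (n = n₀ + ν ξ):
  P: 803 − 1(558.1) = 244.9
  Q: 1270 − 1(558.1) = 711.9
  R: 0 + 1(558.1) = 558.1
  U: 0 + 1(558.1) = 558.1
Total out = 2073 mol; y_U = 558.1 / 2073 = 0.2692.

0.269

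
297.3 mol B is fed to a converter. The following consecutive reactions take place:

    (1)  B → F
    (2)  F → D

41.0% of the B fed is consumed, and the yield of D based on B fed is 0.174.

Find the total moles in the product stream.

297 mol

Conversion of B: B consumed = 1ξ₁ = 0.41 × 297.3 → ξ₁ = 121.9 mol.
Yield of D: 1ξ₂ / 297.3 = 0.174 → ξ₂ = 51.73 mol.
Outlet amounts (n = n₀ + Σ ν·ξ):
  B: 297.3 − 1(121.9) = 175.4
  F: 0 + 1(121.9) − 1(51.73) = 70.16
  D: 0 + 1(51.73) = 51.73
Total out = 175.4 + 70.16 + 51.73 = 297.3 mol.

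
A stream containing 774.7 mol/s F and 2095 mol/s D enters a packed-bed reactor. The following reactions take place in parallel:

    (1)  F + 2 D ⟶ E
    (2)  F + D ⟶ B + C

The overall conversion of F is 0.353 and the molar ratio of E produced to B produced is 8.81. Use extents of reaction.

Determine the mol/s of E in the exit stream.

246 mol/s

Conversion of F: F consumed = 0.353 × 774.7 = 273.5 mol/s = 1ξ₁ + 1ξ₂.
Selectivity: 1ξ₁ / (1ξ₂) = 8.81 → ξ₁ = 8.81 ξ₂.
Substitute: (1·8.81 + 1) ξ₂ = 273.5 → ξ₂ = 27.88 mol/s, ξ₁ = 245.6 mol/s.
Outlet amounts (n = n₀ + Σ ν·ξ):
  F: 774.7 − 1(245.6) − 1(27.88) = 501.2
  D: 2095 − 2(245.6) − 1(27.88) = 1576
  E: 0 + 1(245.6) = 245.6
  B: 0 + 1(27.88) = 27.88
  C: 0 + 1(27.88) = 27.88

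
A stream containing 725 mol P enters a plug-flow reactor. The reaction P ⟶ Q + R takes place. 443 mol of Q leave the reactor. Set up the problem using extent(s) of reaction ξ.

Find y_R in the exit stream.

For Q: n = n₀ + 1ξ → 443 = 0 + 1ξ, giving ξ = 443 mol.
Outlet amounts (n = n₀ + ν ξ):
  P: 725 − 1(443) = 282
  Q: 0 + 1(443) = 443
  R: 0 + 1(443) = 443
Total out = 1168 mol; y_R = 443 / 1168 = 0.3793.

0.379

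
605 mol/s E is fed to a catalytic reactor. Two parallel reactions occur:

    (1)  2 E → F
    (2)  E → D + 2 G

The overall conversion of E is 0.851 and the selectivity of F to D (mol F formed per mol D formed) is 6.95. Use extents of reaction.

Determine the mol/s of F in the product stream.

240 mol/s

Conversion of E: E consumed = 0.851 × 605 = 514.9 mol/s = 2ξ₁ + 1ξ₂.
Selectivity: 1ξ₁ / (1ξ₂) = 6.95 → ξ₁ = 6.95 ξ₂.
Substitute: (2·6.95 + 1) ξ₂ = 514.9 → ξ₂ = 34.55 mol/s, ξ₁ = 240.2 mol/s.
Outlet amounts (n = n₀ + Σ ν·ξ):
  E: 605 − 2(240.2) − 1(34.55) = 90.14
  F: 0 + 1(240.2) = 240.2
  D: 0 + 1(34.55) = 34.55
  G: 0 + 2(34.55) = 69.11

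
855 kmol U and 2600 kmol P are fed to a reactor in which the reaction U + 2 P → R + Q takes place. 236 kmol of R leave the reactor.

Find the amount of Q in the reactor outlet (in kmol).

For R: n = n₀ + 1ξ → 236 = 0 + 1ξ, giving ξ = 236 kmol.
Outlet amounts (n = n₀ + ν ξ):
  U: 855 − 1(236) = 619
  P: 2600 − 2(236) = 2128
  R: 0 + 1(236) = 236
  Q: 0 + 1(236) = 236

236 kmol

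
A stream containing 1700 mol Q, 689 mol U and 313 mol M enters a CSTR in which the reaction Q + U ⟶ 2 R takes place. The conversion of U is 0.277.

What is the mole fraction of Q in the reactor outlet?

0.559

U reacted = 0.277 × 689 = 190.9 mol; ν_U = −1, so ξ = 190.9/1 = 190.9 mol.
Outlet amounts (n = n₀ + ν ξ):
  Q: 1700 − 1(190.9) = 1509
  U: 689 − 1(190.9) = 498.1
  R: 0 + 2(190.9) = 381.7
  M: 313 (inert)
Total out = 2702 mol; y_Q = 1509 / 2702 = 0.5585.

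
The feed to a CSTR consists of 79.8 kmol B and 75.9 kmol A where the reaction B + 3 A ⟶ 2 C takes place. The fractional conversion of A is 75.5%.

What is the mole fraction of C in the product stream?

A reacted = 0.755 × 75.9 = 57.3 kmol; ν_A = −3, so ξ = 57.3/3 = 19.1 kmol.
Outlet amounts (n = n₀ + ν ξ):
  B: 79.8 − 1(19.1) = 60.7
  A: 75.9 − 3(19.1) = 18.6
  C: 0 + 2(19.1) = 38.2
Total out = 117.5 kmol; y_C = 38.2 / 117.5 = 0.3251.

0.325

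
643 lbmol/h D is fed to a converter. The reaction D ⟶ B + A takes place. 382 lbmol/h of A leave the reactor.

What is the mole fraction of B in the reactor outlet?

For A: n = n₀ + 1ξ → 382 = 0 + 1ξ, giving ξ = 382 lbmol/h.
Outlet amounts (n = n₀ + ν ξ):
  D: 643 − 1(382) = 261
  B: 0 + 1(382) = 382
  A: 0 + 1(382) = 382
Total out = 1025 lbmol/h; y_B = 382 / 1025 = 0.3727.

0.373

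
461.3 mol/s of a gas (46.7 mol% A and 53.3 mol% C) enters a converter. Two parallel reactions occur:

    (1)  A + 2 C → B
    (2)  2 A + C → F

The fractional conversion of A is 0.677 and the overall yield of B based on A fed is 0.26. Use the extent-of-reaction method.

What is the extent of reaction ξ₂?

ξ₂ = 44.9 mol/s

Yield of B: 1ξ₁ / 215.4 = 0.26 → ξ₁ = 56.01 mol/s.
Conversion of A: 1ξ₁ + 2ξ₂ = 0.677 × 215.4 = 145.8 → ξ₂ = 44.92 mol/s.
Outlet amounts (n = n₀ + Σ ν·ξ):
  A: 215.4 − 1(56.01) − 2(44.92) = 69.58
  C: 245.9 − 2(56.01) − 1(44.92) = 88.93
  B: 0 + 1(56.01) = 56.01
  F: 0 + 1(44.92) = 44.92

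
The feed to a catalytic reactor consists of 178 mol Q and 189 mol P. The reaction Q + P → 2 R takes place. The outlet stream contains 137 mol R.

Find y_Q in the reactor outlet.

For R: n = n₀ + 2ξ → 137 = 0 + 2ξ, giving ξ = 68.5 mol.
Outlet amounts (n = n₀ + ν ξ):
  Q: 178 − 1(68.5) = 109.5
  P: 189 − 1(68.5) = 120.5
  R: 0 + 2(68.5) = 137
Total out = 367 mol; y_Q = 109.5 / 367 = 0.2984.

0.298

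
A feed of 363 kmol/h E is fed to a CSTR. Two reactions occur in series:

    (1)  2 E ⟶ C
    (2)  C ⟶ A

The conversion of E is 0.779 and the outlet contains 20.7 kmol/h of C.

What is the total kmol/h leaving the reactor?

222 kmol/h

Conversion of E: E consumed = 2ξ₁ = 0.779 × 363 → ξ₁ = 141.4 kmol/h.
C balance: n_C = 0 + 1ξ₁ − 1ξ₂ = 20.7 → ξ₂ = (1·141.4 − 20.7)/1 = 120.7 kmol/h.
Outlet amounts (n = n₀ + Σ ν·ξ):
  E: 363 − 2(141.4) = 80.22
  C: 0 + 1(141.4) − 1(120.7) = 20.7
  A: 0 + 1(120.7) = 120.7
Total out = 80.22 + 20.7 + 120.7 = 221.6 kmol/h.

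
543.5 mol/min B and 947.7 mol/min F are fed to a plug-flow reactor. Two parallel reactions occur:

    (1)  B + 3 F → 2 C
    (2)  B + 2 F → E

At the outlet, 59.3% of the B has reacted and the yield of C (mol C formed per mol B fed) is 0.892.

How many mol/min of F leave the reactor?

60.7 mol/min

Yield of C: 2ξ₁ / 543.5 = 0.892 → ξ₁ = 242.4 mol/min.
Conversion of B: 1ξ₁ + 1ξ₂ = 0.593 × 543.5 = 322.3 → ξ₂ = 79.89 mol/min.
Outlet amounts (n = n₀ + Σ ν·ξ):
  B: 543.5 − 1(242.4) − 1(79.89) = 221.2
  F: 947.7 − 3(242.4) − 2(79.89) = 60.71
  C: 0 + 2(242.4) = 484.8
  E: 0 + 1(79.89) = 79.89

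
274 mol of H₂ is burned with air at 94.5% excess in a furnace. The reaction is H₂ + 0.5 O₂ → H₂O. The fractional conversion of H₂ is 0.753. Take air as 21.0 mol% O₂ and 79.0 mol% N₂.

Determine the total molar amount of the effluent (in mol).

Stoichiometric O₂ = 0.5 × 274 = 137 mol; O₂ fed = 137 × 1.945 = 266.5 mol.
N₂ fed = 266.5 × 79/21 = 1002 mol.
Fuel reacted = 0.753 × 274 → ξ = 206.3 mol.
Outlet (n = n₀ + ν ξ):
  H₂: 274 − 1(206.3) = 67.68
  O₂: 266.5 − 0.5(206.3) = 163.3
  N₂: 1002 (inert)
  H₂O: 0 + 1(206.3) = 206.3
Total out = 67.68 + 163.3 + 1002 + 206.3 = 1440 mol.

1440 mol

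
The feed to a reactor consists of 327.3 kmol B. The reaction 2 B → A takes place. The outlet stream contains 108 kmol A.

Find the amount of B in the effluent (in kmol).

For A: n = n₀ + 1ξ → 108 = 0 + 1ξ, giving ξ = 108 kmol.
Outlet amounts (n = n₀ + ν ξ):
  B: 327.3 − 2(108) = 111.3
  A: 0 + 1(108) = 108

111 kmol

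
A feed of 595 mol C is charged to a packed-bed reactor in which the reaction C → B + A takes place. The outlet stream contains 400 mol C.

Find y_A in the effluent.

For C: n = n₀ − 1ξ → 400 = 595 − 1ξ, giving ξ = 195 mol.
Outlet amounts (n = n₀ + ν ξ):
  C: 595 − 1(195) = 400
  B: 0 + 1(195) = 195
  A: 0 + 1(195) = 195
Total out = 790 mol; y_A = 195 / 790 = 0.2468.

0.247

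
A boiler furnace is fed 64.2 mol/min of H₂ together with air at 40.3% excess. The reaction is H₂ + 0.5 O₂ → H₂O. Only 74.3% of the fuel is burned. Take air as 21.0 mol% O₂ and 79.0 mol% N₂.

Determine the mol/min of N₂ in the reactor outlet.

169 mol/min

Stoichiometric O₂ = 0.5 × 64.2 = 32.1 mol/min; O₂ fed = 32.1 × 1.403 = 45.04 mol/min.
N₂ fed = 45.04 × 79/21 = 169.4 mol/min.
Fuel reacted = 0.743 × 64.2 → ξ = 47.7 mol/min.
Outlet (n = n₀ + ν ξ):
  H₂: 64.2 − 1(47.7) = 16.5
  O₂: 45.04 − 0.5(47.7) = 21.19
  N₂: 169.4 (inert)
  H₂O: 0 + 1(47.7) = 47.7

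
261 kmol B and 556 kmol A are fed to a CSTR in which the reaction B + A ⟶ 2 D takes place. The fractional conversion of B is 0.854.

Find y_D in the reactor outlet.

B reacted = 0.854 × 261 = 222.9 kmol; ν_B = −1, so ξ = 222.9/1 = 222.9 kmol.
Outlet amounts (n = n₀ + ν ξ):
  B: 261 − 1(222.9) = 38.11
  A: 556 − 1(222.9) = 333.1
  D: 0 + 2(222.9) = 445.8
Total out = 817 kmol; y_D = 445.8 / 817 = 0.5456.

0.546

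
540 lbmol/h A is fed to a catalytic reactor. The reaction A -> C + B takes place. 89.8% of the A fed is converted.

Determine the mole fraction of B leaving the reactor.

A reacted = 0.898 × 540 = 484.9 lbmol/h; ν_A = −1, so ξ = 484.9/1 = 484.9 lbmol/h.
Outlet amounts (n = n₀ + ν ξ):
  A: 540 − 1(484.9) = 55.08
  C: 0 + 1(484.9) = 484.9
  B: 0 + 1(484.9) = 484.9
Total out = 1025 lbmol/h; y_B = 484.9 / 1025 = 0.4731.

0.473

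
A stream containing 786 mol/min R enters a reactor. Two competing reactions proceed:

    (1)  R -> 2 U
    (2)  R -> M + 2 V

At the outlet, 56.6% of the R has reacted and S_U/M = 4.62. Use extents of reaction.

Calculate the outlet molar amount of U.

621 mol/min

Conversion of R: R consumed = 0.566 × 786 = 444.9 mol/min = 1ξ₁ + 1ξ₂.
Selectivity: 2ξ₁ / (1ξ₂) = 4.62 → ξ₁ = 2.31 ξ₂.
Substitute: (1·2.31 + 1) ξ₂ = 444.9 → ξ₂ = 134.4 mol/min, ξ₁ = 310.5 mol/min.
Outlet amounts (n = n₀ + Σ ν·ξ):
  R: 786 − 1(310.5) − 1(134.4) = 341.1
  U: 0 + 2(310.5) = 620.9
  M: 0 + 1(134.4) = 134.4
  V: 0 + 2(134.4) = 268.8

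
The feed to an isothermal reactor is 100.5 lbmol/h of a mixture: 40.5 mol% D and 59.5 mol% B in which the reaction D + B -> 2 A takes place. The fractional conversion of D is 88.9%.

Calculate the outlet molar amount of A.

D reacted = 0.889 × 40.7 = 36.18 lbmol/h; ν_D = −1, so ξ = 36.18/1 = 36.18 lbmol/h.
Outlet amounts (n = n₀ + ν ξ):
  D: 40.7 − 1(36.18) = 4.518
  B: 59.8 − 1(36.18) = 23.61
  A: 0 + 2(36.18) = 72.37

72.4 lbmol/h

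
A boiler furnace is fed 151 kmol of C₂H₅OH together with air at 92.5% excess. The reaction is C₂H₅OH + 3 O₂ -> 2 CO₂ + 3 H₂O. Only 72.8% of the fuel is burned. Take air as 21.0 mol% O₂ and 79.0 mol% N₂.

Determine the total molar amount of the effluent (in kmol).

Stoichiometric O₂ = 3 × 151 = 453 kmol; O₂ fed = 453 × 1.925 = 872 kmol.
N₂ fed = 872 × 79/21 = 3280 kmol.
Fuel reacted = 0.728 × 151 → ξ = 109.9 kmol.
Outlet (n = n₀ + ν ξ):
  C₂H₅OH: 151 − 1(109.9) = 41.07
  O₂: 872 − 3(109.9) = 542.2
  N₂: 3280 (inert)
  CO₂: 0 + 2(109.9) = 219.9
  H₂O: 0 + 3(109.9) = 329.8
Total out = 41.07 + 542.2 + 3280 + 219.9 + 329.8 = 4413 kmol.

4410 kmol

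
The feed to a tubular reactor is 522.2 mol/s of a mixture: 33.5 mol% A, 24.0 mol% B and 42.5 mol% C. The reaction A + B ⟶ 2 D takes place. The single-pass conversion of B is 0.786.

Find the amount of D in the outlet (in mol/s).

B reacted = 0.786 × 125.3 = 98.51 mol/s; ν_B = −1, so ξ = 98.51/1 = 98.51 mol/s.
Outlet amounts (n = n₀ + ν ξ):
  A: 174.9 − 1(98.51) = 76.43
  B: 125.3 − 1(98.51) = 26.82
  D: 0 + 2(98.51) = 197
  C: 221.9 (inert)

197 mol/s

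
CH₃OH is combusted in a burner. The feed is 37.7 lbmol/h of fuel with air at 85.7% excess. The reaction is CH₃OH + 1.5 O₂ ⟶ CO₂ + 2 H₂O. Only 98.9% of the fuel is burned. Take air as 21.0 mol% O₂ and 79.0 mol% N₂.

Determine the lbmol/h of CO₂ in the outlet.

Stoichiometric O₂ = 1.5 × 37.7 = 56.55 lbmol/h; O₂ fed = 56.55 × 1.857 = 105 lbmol/h.
N₂ fed = 105 × 79/21 = 395.1 lbmol/h.
Fuel reacted = 0.989 × 37.7 → ξ = 37.29 lbmol/h.
Outlet (n = n₀ + ν ξ):
  CH₃OH: 37.7 − 1(37.29) = 0.4147
  O₂: 105 − 1.5(37.29) = 49.09
  N₂: 395.1 (inert)
  CO₂: 0 + 1(37.29) = 37.29
  H₂O: 0 + 2(37.29) = 74.57

37.3 lbmol/h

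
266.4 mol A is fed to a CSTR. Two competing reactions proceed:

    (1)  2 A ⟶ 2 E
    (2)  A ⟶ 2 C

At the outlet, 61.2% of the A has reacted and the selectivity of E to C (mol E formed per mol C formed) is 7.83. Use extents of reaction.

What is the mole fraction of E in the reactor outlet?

Conversion of A: A consumed = 0.612 × 266.4 = 163 mol = 2ξ₁ + 1ξ₂.
Selectivity: 2ξ₁ / (2ξ₂) = 7.83 → ξ₁ = 7.83 ξ₂.
Substitute: (2·7.83 + 1) ξ₂ = 163 → ξ₂ = 9.786 mol, ξ₁ = 76.63 mol.
Outlet amounts (n = n₀ + Σ ν·ξ):
  A: 266.4 − 2(76.63) − 1(9.786) = 103.4
  E: 0 + 2(76.63) = 153.3
  C: 0 + 2(9.786) = 19.57
Total out = 276.2 mol; y_E = 153.3 / 276.2 = 0.5549.

0.555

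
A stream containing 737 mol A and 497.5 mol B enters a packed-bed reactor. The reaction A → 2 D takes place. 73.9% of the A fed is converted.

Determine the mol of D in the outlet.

A reacted = 0.739 × 737 = 544.6 mol; ν_A = −1, so ξ = 544.6/1 = 544.6 mol.
Outlet amounts (n = n₀ + ν ξ):
  A: 737 − 1(544.6) = 192.4
  D: 0 + 2(544.6) = 1089
  B: 497.5 (inert)

1090 mol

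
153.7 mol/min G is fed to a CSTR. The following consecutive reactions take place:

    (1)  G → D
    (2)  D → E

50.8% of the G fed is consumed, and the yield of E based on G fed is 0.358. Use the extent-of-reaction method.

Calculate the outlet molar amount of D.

23.1 mol/min

Conversion of G: G consumed = 1ξ₁ = 0.508 × 153.7 → ξ₁ = 78.08 mol/min.
Yield of E: 1ξ₂ / 153.7 = 0.358 → ξ₂ = 55.02 mol/min.
Outlet amounts (n = n₀ + Σ ν·ξ):
  G: 153.7 − 1(78.08) = 75.62
  D: 0 + 1(78.08) − 1(55.02) = 23.06
  E: 0 + 1(55.02) = 55.02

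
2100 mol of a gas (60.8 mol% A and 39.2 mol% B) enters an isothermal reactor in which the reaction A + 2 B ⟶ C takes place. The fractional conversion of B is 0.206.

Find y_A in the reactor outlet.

B reacted = 0.206 × 823.2 = 169.6 mol; ν_B = −2, so ξ = 169.6/2 = 84.79 mol.
Outlet amounts (n = n₀ + ν ξ):
  A: 1277 − 1(84.79) = 1192
  B: 823.2 − 2(84.79) = 653.6
  C: 0 + 1(84.79) = 84.79
Total out = 1930 mol; y_A = 1192 / 1930 = 0.6175.

0.617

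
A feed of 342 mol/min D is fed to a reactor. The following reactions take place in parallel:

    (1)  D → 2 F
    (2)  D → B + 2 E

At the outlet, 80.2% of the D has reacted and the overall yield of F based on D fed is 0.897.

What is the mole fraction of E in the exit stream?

0.328

Yield of F: 2ξ₁ / 342 = 0.897 → ξ₁ = 153.4 mol/min.
Conversion of D: 1ξ₁ + 1ξ₂ = 0.802 × 342 = 274.3 → ξ₂ = 120.9 mol/min.
Outlet amounts (n = n₀ + Σ ν·ξ):
  D: 342 − 1(153.4) − 1(120.9) = 67.72
  F: 0 + 2(153.4) = 306.8
  B: 0 + 1(120.9) = 120.9
  E: 0 + 2(120.9) = 241.8
Total out = 737.2 mol/min; y_E = 241.8 / 737.2 = 0.328.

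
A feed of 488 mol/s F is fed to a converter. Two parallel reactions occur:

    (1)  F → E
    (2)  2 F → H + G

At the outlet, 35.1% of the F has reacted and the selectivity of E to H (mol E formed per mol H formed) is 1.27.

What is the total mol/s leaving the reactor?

488 mol/s

Conversion of F: F consumed = 0.351 × 488 = 171.3 mol/s = 1ξ₁ + 2ξ₂.
Selectivity: 1ξ₁ / (1ξ₂) = 1.27 → ξ₁ = 1.27 ξ₂.
Substitute: (1·1.27 + 2) ξ₂ = 171.3 → ξ₂ = 52.38 mol/s, ξ₁ = 66.52 mol/s.
Outlet amounts (n = n₀ + Σ ν·ξ):
  F: 488 − 1(66.52) − 2(52.38) = 316.7
  E: 0 + 1(66.52) = 66.52
  H: 0 + 1(52.38) = 52.38
  G: 0 + 1(52.38) = 52.38
Total out = 316.7 + 66.52 + 52.38 + 52.38 = 488 mol/s.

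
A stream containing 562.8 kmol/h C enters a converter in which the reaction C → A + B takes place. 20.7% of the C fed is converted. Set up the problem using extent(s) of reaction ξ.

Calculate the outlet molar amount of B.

C reacted = 0.207 × 562.8 = 116.5 kmol/h; ν_C = −1, so ξ = 116.5/1 = 116.5 kmol/h.
Outlet amounts (n = n₀ + ν ξ):
  C: 562.8 − 1(116.5) = 446.3
  A: 0 + 1(116.5) = 116.5
  B: 0 + 1(116.5) = 116.5

116 kmol/h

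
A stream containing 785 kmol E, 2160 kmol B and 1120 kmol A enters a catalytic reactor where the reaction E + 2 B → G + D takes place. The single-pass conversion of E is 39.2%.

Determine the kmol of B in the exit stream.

1540 kmol

E reacted = 0.392 × 785 = 307.7 kmol; ν_E = −1, so ξ = 307.7/1 = 307.7 kmol.
Outlet amounts (n = n₀ + ν ξ):
  E: 785 − 1(307.7) = 477.3
  B: 2160 − 2(307.7) = 1545
  G: 0 + 1(307.7) = 307.7
  D: 0 + 1(307.7) = 307.7
  A: 1120 (inert)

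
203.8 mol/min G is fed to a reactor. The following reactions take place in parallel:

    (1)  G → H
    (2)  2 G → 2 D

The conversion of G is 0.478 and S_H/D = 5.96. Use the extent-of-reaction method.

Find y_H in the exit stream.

Conversion of G: G consumed = 0.478 × 203.8 = 97.42 mol/min = 1ξ₁ + 2ξ₂.
Selectivity: 1ξ₁ / (2ξ₂) = 5.96 → ξ₁ = 11.92 ξ₂.
Substitute: (1·11.92 + 2) ξ₂ = 97.42 → ξ₂ = 6.998 mol/min, ξ₁ = 83.42 mol/min.
Outlet amounts (n = n₀ + Σ ν·ξ):
  G: 203.8 − 1(83.42) − 2(6.998) = 106.4
  H: 0 + 1(83.42) = 83.42
  D: 0 + 2(6.998) = 14
Total out = 203.8 mol/min; y_H = 83.42 / 203.8 = 0.4093.

0.409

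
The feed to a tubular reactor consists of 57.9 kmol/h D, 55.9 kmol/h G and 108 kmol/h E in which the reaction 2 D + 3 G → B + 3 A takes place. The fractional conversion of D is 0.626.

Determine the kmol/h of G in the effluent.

D reacted = 0.626 × 57.9 = 36.25 kmol/h; ν_D = −2, so ξ = 36.25/2 = 18.12 kmol/h.
Outlet amounts (n = n₀ + ν ξ):
  D: 57.9 − 2(18.12) = 21.65
  G: 55.9 − 3(18.12) = 1.532
  B: 0 + 1(18.12) = 18.12
  A: 0 + 3(18.12) = 54.37
  E: 108 (inert)

1.53 kmol/h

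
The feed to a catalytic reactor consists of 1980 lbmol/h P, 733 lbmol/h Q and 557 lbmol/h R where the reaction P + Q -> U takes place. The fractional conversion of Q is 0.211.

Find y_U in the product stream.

0.0496

Q reacted = 0.211 × 733 = 154.7 lbmol/h; ν_Q = −1, so ξ = 154.7/1 = 154.7 lbmol/h.
Outlet amounts (n = n₀ + ν ξ):
  P: 1980 − 1(154.7) = 1825
  Q: 733 − 1(154.7) = 578.3
  U: 0 + 1(154.7) = 154.7
  R: 557 (inert)
Total out = 3115 lbmol/h; y_U = 154.7 / 3115 = 0.04965.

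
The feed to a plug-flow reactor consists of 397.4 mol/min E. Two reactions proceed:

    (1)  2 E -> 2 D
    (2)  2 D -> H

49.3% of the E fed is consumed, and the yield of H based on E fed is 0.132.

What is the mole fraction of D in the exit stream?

Conversion of E: E consumed = 2ξ₁ = 0.493 × 397.4 → ξ₁ = 97.96 mol/min.
Yield of H: 1ξ₂ / 397.4 = 0.132 → ξ₂ = 52.46 mol/min.
Outlet amounts (n = n₀ + Σ ν·ξ):
  E: 397.4 − 2(97.96) = 201.5
  D: 0 + 2(97.96) − 2(52.46) = 91
  H: 0 + 1(52.46) = 52.46
Total out = 344.9 mol/min; y_D = 91 / 344.9 = 0.2638.

0.264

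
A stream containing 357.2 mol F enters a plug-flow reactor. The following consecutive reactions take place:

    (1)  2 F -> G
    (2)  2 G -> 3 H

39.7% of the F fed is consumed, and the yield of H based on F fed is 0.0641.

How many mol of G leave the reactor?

55.6 mol

Conversion of F: F consumed = 2ξ₁ = 0.397 × 357.2 → ξ₁ = 70.9 mol.
Yield of H: 3ξ₂ / 357.2 = 0.0641 → ξ₂ = 7.632 mol.
Outlet amounts (n = n₀ + Σ ν·ξ):
  F: 357.2 − 2(70.9) = 215.4
  G: 0 + 1(70.9) − 2(7.632) = 55.64
  H: 0 + 3(7.632) = 22.9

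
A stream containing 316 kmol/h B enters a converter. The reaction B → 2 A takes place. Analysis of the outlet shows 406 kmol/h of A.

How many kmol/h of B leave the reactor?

113 kmol/h

For A: n = n₀ + 2ξ → 406 = 0 + 2ξ, giving ξ = 203 kmol/h.
Outlet amounts (n = n₀ + ν ξ):
  B: 316 − 1(203) = 113
  A: 0 + 2(203) = 406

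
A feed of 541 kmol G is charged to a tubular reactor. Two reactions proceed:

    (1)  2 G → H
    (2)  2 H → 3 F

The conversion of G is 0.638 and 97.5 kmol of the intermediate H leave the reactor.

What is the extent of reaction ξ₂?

ξ₂ = 37.5 kmol

Conversion of G: G consumed = 2ξ₁ = 0.638 × 541 → ξ₁ = 172.6 kmol.
H balance: n_H = 0 + 1ξ₁ − 2ξ₂ = 97.5 → ξ₂ = (1·172.6 − 97.5)/2 = 37.54 kmol.
Outlet amounts (n = n₀ + Σ ν·ξ):
  G: 541 − 2(172.6) = 195.8
  H: 0 + 1(172.6) − 2(37.54) = 97.5
  F: 0 + 3(37.54) = 112.6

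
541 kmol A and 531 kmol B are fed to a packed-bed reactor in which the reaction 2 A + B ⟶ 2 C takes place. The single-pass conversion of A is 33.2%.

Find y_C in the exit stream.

0.183

A reacted = 0.332 × 541 = 179.6 kmol; ν_A = −2, so ξ = 179.6/2 = 89.81 kmol.
Outlet amounts (n = n₀ + ν ξ):
  A: 541 − 2(89.81) = 361.4
  B: 531 − 1(89.81) = 441.2
  C: 0 + 2(89.81) = 179.6
Total out = 982.2 kmol; y_C = 179.6 / 982.2 = 0.1829.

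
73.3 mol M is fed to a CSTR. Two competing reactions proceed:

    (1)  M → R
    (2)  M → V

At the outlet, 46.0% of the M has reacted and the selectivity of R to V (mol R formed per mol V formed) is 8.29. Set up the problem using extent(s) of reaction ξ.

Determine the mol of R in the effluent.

Conversion of M: M consumed = 0.46 × 73.3 = 33.72 mol = 1ξ₁ + 1ξ₂.
Selectivity: 1ξ₁ / (1ξ₂) = 8.29 → ξ₁ = 8.29 ξ₂.
Substitute: (1·8.29 + 1) ξ₂ = 33.72 → ξ₂ = 3.629 mol, ξ₁ = 30.09 mol.
Outlet amounts (n = n₀ + Σ ν·ξ):
  M: 73.3 − 1(30.09) − 1(3.629) = 39.58
  R: 0 + 1(30.09) = 30.09
  V: 0 + 1(3.629) = 3.629

30.1 mol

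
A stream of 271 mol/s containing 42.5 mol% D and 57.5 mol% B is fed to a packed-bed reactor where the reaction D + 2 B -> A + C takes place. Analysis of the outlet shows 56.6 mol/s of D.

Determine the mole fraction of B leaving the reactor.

0.182

For D: n = n₀ − 1ξ → 56.6 = 115.2 − 1ξ, giving ξ = 58.57 mol/s.
Outlet amounts (n = n₀ + ν ξ):
  D: 115.2 − 1(58.57) = 56.6
  B: 155.8 − 2(58.57) = 38.67
  A: 0 + 1(58.57) = 58.57
  C: 0 + 1(58.57) = 58.57
Total out = 212.4 mol/s; y_B = 38.67 / 212.4 = 0.1821.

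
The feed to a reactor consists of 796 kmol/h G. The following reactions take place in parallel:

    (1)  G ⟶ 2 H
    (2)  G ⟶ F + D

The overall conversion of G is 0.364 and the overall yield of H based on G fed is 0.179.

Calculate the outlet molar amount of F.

Yield of H: 2ξ₁ / 796 = 0.179 → ξ₁ = 71.24 kmol/h.
Conversion of G: 1ξ₁ + 1ξ₂ = 0.364 × 796 = 289.7 → ξ₂ = 218.5 kmol/h.
Outlet amounts (n = n₀ + Σ ν·ξ):
  G: 796 − 1(71.24) − 1(218.5) = 506.3
  H: 0 + 2(71.24) = 142.5
  F: 0 + 1(218.5) = 218.5
  D: 0 + 1(218.5) = 218.5

219 kmol/h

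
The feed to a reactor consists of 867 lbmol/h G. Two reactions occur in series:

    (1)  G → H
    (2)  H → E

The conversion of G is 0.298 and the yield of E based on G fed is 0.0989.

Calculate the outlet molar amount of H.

Conversion of G: G consumed = 1ξ₁ = 0.298 × 867 → ξ₁ = 258.4 lbmol/h.
Yield of E: 1ξ₂ / 867 = 0.0989 → ξ₂ = 85.75 lbmol/h.
Outlet amounts (n = n₀ + Σ ν·ξ):
  G: 867 − 1(258.4) = 608.6
  H: 0 + 1(258.4) − 1(85.75) = 172.6
  E: 0 + 1(85.75) = 85.75

173 lbmol/h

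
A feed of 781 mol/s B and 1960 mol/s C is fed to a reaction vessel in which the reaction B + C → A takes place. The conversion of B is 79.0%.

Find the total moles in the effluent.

2120 mol/s

B reacted = 0.79 × 781 = 617 mol/s; ν_B = −1, so ξ = 617/1 = 617 mol/s.
Outlet amounts (n = n₀ + ν ξ):
  B: 781 − 1(617) = 164
  C: 1960 − 1(617) = 1343
  A: 0 + 1(617) = 617
Total out = 164 + 1343 + 617 = 2124 mol/s.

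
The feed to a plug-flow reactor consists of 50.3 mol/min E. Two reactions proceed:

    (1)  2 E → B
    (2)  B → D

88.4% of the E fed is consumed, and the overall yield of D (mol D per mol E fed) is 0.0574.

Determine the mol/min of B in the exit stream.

19.3 mol/min

Conversion of E: E consumed = 2ξ₁ = 0.884 × 50.3 → ξ₁ = 22.23 mol/min.
Yield of D: 1ξ₂ / 50.3 = 0.0574 → ξ₂ = 2.887 mol/min.
Outlet amounts (n = n₀ + Σ ν·ξ):
  E: 50.3 − 2(22.23) = 5.835
  B: 0 + 1(22.23) − 1(2.887) = 19.35
  D: 0 + 1(2.887) = 2.887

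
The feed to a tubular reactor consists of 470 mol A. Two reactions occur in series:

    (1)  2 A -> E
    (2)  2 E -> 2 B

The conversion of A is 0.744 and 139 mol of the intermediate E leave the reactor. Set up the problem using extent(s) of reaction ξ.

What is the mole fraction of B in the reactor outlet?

0.121

Conversion of A: A consumed = 2ξ₁ = 0.744 × 470 → ξ₁ = 174.8 mol.
E balance: n_E = 0 + 1ξ₁ − 2ξ₂ = 139 → ξ₂ = (1·174.8 − 139)/2 = 17.92 mol.
Outlet amounts (n = n₀ + Σ ν·ξ):
  A: 470 − 2(174.8) = 120.3
  E: 0 + 1(174.8) − 2(17.92) = 139
  B: 0 + 2(17.92) = 35.84
Total out = 295.2 mol; y_B = 35.84 / 295.2 = 0.1214.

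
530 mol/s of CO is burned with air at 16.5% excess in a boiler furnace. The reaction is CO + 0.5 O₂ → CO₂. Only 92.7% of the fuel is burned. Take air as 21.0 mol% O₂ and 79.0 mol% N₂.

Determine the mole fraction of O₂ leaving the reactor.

0.0359

Stoichiometric O₂ = 0.5 × 530 = 265 mol/s; O₂ fed = 265 × 1.165 = 308.7 mol/s.
N₂ fed = 308.7 × 79/21 = 1161 mol/s.
Fuel reacted = 0.927 × 530 → ξ = 491.3 mol/s.
Outlet (n = n₀ + ν ξ):
  CO: 530 − 1(491.3) = 38.69
  O₂: 308.7 − 0.5(491.3) = 63.07
  N₂: 1161 (inert)
  CO₂: 0 + 1(491.3) = 491.3
Total out = 1754 mol/s; y_O₂ = 63.07 / 1754 = 0.03595.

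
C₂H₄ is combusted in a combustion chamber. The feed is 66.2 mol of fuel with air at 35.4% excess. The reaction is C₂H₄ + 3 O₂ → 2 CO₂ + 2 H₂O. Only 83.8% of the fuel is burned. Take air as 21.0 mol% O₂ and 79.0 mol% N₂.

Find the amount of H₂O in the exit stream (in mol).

Stoichiometric O₂ = 3 × 66.2 = 198.6 mol; O₂ fed = 198.6 × 1.354 = 268.9 mol.
N₂ fed = 268.9 × 79/21 = 1012 mol.
Fuel reacted = 0.838 × 66.2 → ξ = 55.48 mol.
Outlet (n = n₀ + ν ξ):
  C₂H₄: 66.2 − 1(55.48) = 10.72
  O₂: 268.9 − 3(55.48) = 102.5
  N₂: 1012 (inert)
  CO₂: 0 + 2(55.48) = 111
  H₂O: 0 + 2(55.48) = 111

111 mol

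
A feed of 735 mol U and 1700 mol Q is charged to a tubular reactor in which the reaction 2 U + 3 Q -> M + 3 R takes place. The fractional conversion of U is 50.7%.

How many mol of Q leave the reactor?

U reacted = 0.507 × 735 = 372.6 mol; ν_U = −2, so ξ = 372.6/2 = 186.3 mol.
Outlet amounts (n = n₀ + ν ξ):
  U: 735 − 2(186.3) = 362.4
  Q: 1700 − 3(186.3) = 1141
  M: 0 + 1(186.3) = 186.3
  R: 0 + 3(186.3) = 559

1140 mol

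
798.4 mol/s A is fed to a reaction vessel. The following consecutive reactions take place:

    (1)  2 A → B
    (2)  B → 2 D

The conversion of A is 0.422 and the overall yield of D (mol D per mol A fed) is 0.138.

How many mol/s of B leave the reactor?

Conversion of A: A consumed = 2ξ₁ = 0.422 × 798.4 → ξ₁ = 168.5 mol/s.
Yield of D: 2ξ₂ / 798.4 = 0.138 → ξ₂ = 55.09 mol/s.
Outlet amounts (n = n₀ + Σ ν·ξ):
  A: 798.4 − 2(168.5) = 461.5
  B: 0 + 1(168.5) − 1(55.09) = 113.4
  D: 0 + 2(55.09) = 110.2

113 mol/s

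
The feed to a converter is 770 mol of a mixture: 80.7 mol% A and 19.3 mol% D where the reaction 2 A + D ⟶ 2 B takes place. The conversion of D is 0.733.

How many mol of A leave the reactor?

404 mol

D reacted = 0.733 × 148.6 = 108.9 mol; ν_D = −1, so ξ = 108.9/1 = 108.9 mol.
Outlet amounts (n = n₀ + ν ξ):
  A: 621.4 − 2(108.9) = 403.5
  D: 148.6 − 1(108.9) = 39.68
  B: 0 + 2(108.9) = 217.9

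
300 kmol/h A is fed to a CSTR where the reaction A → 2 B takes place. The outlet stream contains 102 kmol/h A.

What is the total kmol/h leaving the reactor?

498 kmol/h

For A: n = n₀ − 1ξ → 102 = 300 − 1ξ, giving ξ = 198 kmol/h.
Outlet amounts (n = n₀ + ν ξ):
  A: 300 − 1(198) = 102
  B: 0 + 2(198) = 396
Total out = 102 + 396 = 498 kmol/h.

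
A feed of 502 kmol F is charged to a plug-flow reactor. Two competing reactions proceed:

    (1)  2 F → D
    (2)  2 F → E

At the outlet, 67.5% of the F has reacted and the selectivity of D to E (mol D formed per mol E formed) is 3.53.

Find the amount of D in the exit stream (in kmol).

132 kmol

Conversion of F: F consumed = 0.675 × 502 = 338.9 kmol = 2ξ₁ + 2ξ₂.
Selectivity: 1ξ₁ / (1ξ₂) = 3.53 → ξ₁ = 3.53 ξ₂.
Substitute: (2·3.53 + 2) ξ₂ = 338.9 → ξ₂ = 37.4 kmol, ξ₁ = 132 kmol.
Outlet amounts (n = n₀ + Σ ν·ξ):
  F: 502 − 2(132) − 2(37.4) = 163.1
  D: 0 + 1(132) = 132
  E: 0 + 1(37.4) = 37.4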